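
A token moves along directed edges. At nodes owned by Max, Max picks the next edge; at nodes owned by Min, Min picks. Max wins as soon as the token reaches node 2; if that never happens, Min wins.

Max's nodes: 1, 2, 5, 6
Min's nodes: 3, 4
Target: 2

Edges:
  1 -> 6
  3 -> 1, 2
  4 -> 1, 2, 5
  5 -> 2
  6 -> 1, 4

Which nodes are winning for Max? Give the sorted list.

A0 = {2}
A1: add {5} — 5 (Max) has 5→2.
A2 = A1; e.g. 1 (Max) has no edge into A1. Fixed point.
Max's winning region = {2, 5}.

2, 5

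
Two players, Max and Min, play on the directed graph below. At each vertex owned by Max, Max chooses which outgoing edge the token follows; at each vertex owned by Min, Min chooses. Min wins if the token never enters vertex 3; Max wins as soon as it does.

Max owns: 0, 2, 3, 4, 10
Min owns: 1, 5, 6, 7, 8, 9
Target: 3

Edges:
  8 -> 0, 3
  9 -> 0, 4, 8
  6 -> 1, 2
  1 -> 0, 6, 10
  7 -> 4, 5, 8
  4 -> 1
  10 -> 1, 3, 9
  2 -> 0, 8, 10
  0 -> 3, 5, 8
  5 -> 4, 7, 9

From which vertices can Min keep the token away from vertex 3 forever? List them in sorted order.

A0 = {3}
A1: add {0, 10} — 0 (Max) has 0→3; 10 (Max) has 10→3.
A2: add {2, 8} — 2 (Max) has 2→0; 8 (Min): all of {0, 3} already in.
A3 = A2; e.g. 1 (Min) can still go to 6. Fixed point.
Max's attractor = {0, 2, 3, 8, 10}; Min avoids the target exactly from the complement.

1, 4, 5, 6, 7, 9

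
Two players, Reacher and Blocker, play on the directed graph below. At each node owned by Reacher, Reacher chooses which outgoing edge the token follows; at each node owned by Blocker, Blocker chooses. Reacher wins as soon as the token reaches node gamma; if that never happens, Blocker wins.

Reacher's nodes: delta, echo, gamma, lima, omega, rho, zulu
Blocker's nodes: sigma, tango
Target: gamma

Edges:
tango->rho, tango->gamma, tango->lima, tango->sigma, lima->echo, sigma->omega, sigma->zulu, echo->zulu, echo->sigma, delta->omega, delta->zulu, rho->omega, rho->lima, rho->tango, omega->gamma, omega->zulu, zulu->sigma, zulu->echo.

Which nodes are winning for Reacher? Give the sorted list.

A0 = {gamma}
A1: add {omega} — omega (Reacher) has omega→gamma.
A2: add {delta, rho} — rho (Reacher) has rho→omega; delta (Reacher) has delta→omega.
A3 = A2; e.g. zulu (Reacher) has no edge into A2. Fixed point.
Reacher's winning region = {delta, gamma, omega, rho}.

delta, gamma, omega, rho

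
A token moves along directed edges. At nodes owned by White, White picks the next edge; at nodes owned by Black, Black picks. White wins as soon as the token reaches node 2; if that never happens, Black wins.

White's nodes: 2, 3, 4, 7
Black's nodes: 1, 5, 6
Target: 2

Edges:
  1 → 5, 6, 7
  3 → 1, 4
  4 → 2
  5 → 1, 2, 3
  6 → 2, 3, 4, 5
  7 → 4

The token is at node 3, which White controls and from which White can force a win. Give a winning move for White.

A0 = {2}
A1: add {4} — 4 (White) has 4→2.
A2: add {3, 7} — 3 (White) has 3→4; 7 (White) has 7→4.
A3 = A2; e.g. 1 (Black) can still go to 5. Fixed point.
From 3, successor 4 is in the attractor (rank 1); the other successor 1 is not.

4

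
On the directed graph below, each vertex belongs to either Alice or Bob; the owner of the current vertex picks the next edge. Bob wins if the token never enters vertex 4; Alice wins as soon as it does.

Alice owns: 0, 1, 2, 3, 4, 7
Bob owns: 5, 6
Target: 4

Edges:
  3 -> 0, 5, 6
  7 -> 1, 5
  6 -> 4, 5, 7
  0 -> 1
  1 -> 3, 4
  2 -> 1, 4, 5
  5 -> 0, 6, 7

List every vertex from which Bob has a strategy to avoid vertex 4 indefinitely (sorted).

5, 6

A0 = {4}
A1: add {1, 2} — 1 (Alice) has 1→4; 2 (Alice) has 2→4.
A2: add {0, 7} — 0 (Alice) has 0→1; 7 (Alice) has 7→1.
A3: add {3} — 3 (Alice) has 3→0.
A4 = A3; e.g. 5 (Bob) can still go to 6. Fixed point.
Alice's attractor = {0, 1, 2, 3, 4, 7}; Bob avoids the target exactly from the complement.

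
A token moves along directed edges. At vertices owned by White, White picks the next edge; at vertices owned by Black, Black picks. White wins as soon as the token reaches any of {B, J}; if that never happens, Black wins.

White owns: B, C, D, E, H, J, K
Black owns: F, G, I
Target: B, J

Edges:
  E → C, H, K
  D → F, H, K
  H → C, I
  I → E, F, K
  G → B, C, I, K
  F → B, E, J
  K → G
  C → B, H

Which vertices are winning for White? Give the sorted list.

B, C, D, E, F, H, J

A0 = {B, J}
A1: add {C} — C (White) has C→B.
A2: add {E, H} — E (White) has E→C; H (White) has H→C.
A3: add {D, F} — D (White) has D→H; F (Black): all of {B, E, J} already in.
A4 = A3; e.g. G (Black) can still go to I. Fixed point.
White's winning region = {B, C, D, E, F, H, J}.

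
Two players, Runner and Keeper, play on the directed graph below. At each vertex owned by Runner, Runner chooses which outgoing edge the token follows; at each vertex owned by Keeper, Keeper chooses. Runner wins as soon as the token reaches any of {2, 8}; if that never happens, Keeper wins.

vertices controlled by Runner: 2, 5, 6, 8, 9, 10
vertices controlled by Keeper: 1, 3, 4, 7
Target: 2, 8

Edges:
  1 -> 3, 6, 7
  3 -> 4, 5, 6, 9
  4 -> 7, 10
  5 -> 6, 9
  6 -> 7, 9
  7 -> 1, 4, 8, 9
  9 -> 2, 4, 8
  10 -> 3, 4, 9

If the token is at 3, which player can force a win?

A0 = {2, 8}
A1: add {9} — 9 (Runner) has 9→2.
A2: add {5, 6, 10} — 5 (Runner) has 5→9; 6 (Runner) has 6→9; 10 (Runner) has 10→9.
A3 = A2; e.g. 1 (Keeper) can still go to 3. Fixed point.
3 never enters the attractor, so Keeper can avoid the target forever.

Keeper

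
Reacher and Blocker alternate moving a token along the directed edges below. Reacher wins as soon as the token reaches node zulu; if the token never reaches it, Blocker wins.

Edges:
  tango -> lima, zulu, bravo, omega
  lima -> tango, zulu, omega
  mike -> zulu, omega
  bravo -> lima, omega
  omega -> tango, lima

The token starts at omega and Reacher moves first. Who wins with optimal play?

Blocker

Track states (vertex, player-to-move).
A0 = {(zulu,Reacher), (zulu,Blocker)}
A1: add {(tango,Reacher), (lima,Reacher), (mike,Reacher)}.
A2: add {(omega,Blocker)}.
A3: add {(bravo,Reacher)}.
A4 = A3; e.g. (tango,Blocker) stays out. (omega,Reacher) never enters ⇒ Blocker avoids the target.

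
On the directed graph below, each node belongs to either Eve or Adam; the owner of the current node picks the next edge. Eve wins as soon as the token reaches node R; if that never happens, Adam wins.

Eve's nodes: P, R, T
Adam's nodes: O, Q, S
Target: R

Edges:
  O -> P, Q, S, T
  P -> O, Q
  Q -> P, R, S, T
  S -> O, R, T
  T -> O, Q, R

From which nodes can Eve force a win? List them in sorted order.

A0 = {R}
A1: add {T} — T (Eve) has T→R.
A2 = A1; e.g. O (Adam) can still go to P. Fixed point.
Eve's winning region = {R, T}.

R, T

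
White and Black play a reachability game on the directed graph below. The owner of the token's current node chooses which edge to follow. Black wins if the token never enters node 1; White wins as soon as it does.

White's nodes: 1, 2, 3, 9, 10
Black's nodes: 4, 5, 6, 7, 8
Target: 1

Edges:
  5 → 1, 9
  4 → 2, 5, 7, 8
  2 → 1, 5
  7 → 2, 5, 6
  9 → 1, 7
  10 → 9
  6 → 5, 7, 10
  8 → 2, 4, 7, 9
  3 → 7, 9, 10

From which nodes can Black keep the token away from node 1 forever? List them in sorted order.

A0 = {1}
A1: add {2, 9} — 2 (White) has 2→1; 9 (White) has 9→1.
A2: add {3, 5, 10} — 3 (White) has 3→9; 5 (Black): all of {1, 9} already in; 10 (White) has 10→9.
A3 = A2; e.g. 4 (Black) can still go to 7. Fixed point.
White's attractor = {1, 2, 3, 5, 9, 10}; Black avoids the target exactly from the complement.

4, 6, 7, 8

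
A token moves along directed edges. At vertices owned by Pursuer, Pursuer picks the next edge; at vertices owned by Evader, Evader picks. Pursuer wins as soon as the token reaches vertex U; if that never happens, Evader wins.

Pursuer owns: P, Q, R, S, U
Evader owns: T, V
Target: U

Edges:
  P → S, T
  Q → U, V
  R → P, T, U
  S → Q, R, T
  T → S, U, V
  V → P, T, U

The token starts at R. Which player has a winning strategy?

Pursuer

A0 = {U}
A1: add {Q, R} — Q (Pursuer) has Q→U; R (Pursuer) has R→U.
R ∈ A1, so Pursuer can force the target.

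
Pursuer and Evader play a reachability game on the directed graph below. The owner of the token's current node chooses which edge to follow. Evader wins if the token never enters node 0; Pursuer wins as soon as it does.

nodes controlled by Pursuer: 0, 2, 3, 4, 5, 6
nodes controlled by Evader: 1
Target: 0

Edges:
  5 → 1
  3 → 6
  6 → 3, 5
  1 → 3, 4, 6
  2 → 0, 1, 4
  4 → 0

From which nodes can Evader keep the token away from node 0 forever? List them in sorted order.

A0 = {0}
A1: add {2, 4} — 2 (Pursuer) has 2→0; 4 (Pursuer) has 4→0.
A2 = A1; e.g. 1 (Evader) can still go to 3. Fixed point.
Pursuer's attractor = {0, 2, 4}; Evader avoids the target exactly from the complement.

1, 3, 5, 6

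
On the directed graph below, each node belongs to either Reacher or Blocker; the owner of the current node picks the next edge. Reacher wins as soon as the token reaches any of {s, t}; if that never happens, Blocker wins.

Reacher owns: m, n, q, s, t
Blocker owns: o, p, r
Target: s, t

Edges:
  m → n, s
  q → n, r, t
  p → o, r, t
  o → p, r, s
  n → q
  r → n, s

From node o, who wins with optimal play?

Blocker

A0 = {s, t}
A1: add {m, q} — m (Reacher) has m→s; q (Reacher) has q→t.
A2: add {n} — n (Reacher) has n→q.
A3: add {r} — r (Blocker): all of {n, s} already in.
A4 = A3; e.g. o (Blocker) can still go to p. Fixed point.
o never enters the attractor, so Blocker can avoid the target forever.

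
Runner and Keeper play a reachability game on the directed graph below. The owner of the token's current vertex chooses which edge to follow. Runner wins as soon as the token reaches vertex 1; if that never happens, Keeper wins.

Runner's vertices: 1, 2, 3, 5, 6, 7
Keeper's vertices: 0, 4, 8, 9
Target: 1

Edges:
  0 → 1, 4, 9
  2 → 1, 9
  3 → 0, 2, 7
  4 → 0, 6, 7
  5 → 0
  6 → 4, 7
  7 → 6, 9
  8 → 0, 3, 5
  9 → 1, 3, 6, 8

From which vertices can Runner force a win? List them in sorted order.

1, 2, 3

A0 = {1}
A1: add {2} — 2 (Runner) has 2→1.
A2: add {3} — 3 (Runner) has 3→2.
A3 = A2; e.g. 0 (Keeper) can still go to 4. Fixed point.
Runner's winning region = {1, 2, 3}.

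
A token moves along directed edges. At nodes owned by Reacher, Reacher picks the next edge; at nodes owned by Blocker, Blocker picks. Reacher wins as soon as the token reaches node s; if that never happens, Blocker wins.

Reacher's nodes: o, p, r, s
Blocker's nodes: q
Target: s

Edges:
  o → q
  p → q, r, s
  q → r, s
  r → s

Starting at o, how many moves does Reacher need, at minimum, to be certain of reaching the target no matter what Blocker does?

A0 = {s}
A1: add {p, r} — p (Reacher) has p→s; r (Reacher) has r→s.
A2: add {q} — q (Blocker): all of {r, s} already in.
A3: add {o} — o (Reacher) has o→q.
A3 = all vertices. Fixed point.
o enters the attractor at level 3, so Reacher can force the target in 3 moves from there.

3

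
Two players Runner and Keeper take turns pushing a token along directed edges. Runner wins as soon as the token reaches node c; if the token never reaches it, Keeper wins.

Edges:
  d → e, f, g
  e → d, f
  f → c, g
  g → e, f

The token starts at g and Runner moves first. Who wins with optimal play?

Keeper

Track states (vertex, player-to-move).
A0 = {(c,Runner), (c,Keeper)}
A1: add {(f,Runner)}.
A2 = A1; e.g. (d,Runner) stays out. (g,Runner) never enters ⇒ Keeper avoids the target.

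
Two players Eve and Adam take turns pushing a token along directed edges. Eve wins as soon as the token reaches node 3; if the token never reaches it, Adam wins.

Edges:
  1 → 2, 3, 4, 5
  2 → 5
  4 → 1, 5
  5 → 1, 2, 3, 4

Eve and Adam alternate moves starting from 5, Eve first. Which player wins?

Eve

Track states (vertex, player-to-move).
A0 = {(3,Eve), (3,Adam)}
A1: add {(1,Eve), (5,Eve)}.
(5,Eve) ∈ A1 ⇒ Eve forces the target.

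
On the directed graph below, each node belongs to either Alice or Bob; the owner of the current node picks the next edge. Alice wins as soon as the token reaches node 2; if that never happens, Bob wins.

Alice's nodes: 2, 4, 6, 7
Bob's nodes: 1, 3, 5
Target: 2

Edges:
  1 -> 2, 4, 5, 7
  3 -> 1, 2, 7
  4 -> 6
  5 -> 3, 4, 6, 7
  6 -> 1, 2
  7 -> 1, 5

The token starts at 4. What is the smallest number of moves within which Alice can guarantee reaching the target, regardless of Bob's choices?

2

A0 = {2}
A1: add {6} — 6 (Alice) has 6→2.
A2: add {4} — 4 (Alice) has 4→6.
A3 = A2; e.g. 1 (Bob) can still go to 5. Fixed point.
4 enters the attractor at level 2, so Alice can force the target in 2 moves from there.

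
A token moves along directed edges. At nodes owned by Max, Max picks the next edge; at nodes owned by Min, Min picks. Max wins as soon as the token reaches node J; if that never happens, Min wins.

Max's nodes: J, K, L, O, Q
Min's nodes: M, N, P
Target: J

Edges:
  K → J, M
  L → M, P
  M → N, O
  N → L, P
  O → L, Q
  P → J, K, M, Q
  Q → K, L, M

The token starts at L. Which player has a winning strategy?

A0 = {J}
A1: add {K} — K (Max) has K→J.
A2: add {Q} — Q (Max) has Q→K.
A3: add {O} — O (Max) has O→Q.
A4 = A3; e.g. L (Max) has no edge into A3. Fixed point.
L never enters the attractor, so Min can avoid the target forever.

Min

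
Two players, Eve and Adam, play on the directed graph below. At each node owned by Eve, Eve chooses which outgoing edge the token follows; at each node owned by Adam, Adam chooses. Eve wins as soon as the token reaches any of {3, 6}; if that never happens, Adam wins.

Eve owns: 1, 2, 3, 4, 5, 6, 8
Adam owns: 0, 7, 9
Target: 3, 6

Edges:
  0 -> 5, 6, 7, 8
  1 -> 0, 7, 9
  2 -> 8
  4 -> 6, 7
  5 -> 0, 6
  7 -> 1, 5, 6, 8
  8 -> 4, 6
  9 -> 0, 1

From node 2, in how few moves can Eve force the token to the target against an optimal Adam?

A0 = {3, 6}
A1: add {4, 5, 8} — 4 (Eve) has 4→6; 5 (Eve) has 5→6; 8 (Eve) has 8→6.
A2: add {2} — 2 (Eve) has 2→8.
A3 = A2; e.g. 0 (Adam) can still go to 7. Fixed point.
2 enters the attractor at level 2, so Eve can force the target in 2 moves from there.

2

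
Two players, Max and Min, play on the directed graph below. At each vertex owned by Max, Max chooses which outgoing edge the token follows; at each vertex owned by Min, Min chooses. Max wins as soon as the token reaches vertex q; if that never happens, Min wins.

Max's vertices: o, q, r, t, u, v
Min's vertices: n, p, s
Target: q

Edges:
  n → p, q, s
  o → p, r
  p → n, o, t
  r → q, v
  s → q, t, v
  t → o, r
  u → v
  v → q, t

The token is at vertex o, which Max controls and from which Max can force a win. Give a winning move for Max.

A0 = {q}
A1: add {r, v} — r (Max) has r→q; v (Max) has v→q.
A2: add {o, t, u} — o (Max) has o→r; t (Max) has t→r; u (Max) has u→v.
A3: add {s} — s (Min): all of {q, t, v} already in.
A4 = A3; e.g. n (Min) can still go to p. Fixed point.
From o, successor r is in the attractor (rank 1); the other successor p is not.

r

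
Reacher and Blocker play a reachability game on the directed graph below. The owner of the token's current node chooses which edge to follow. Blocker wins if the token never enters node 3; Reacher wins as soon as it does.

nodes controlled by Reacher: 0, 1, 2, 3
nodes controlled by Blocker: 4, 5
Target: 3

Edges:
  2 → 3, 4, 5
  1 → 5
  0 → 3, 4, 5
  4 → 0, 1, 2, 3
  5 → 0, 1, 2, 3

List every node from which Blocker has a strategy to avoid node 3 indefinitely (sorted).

A0 = {3}
A1: add {0, 2} — 0 (Reacher) has 0→3; 2 (Reacher) has 2→3.
A2 = A1; e.g. 1 (Reacher) has no edge into A1. Fixed point.
Reacher's attractor = {0, 2, 3}; Blocker avoids the target exactly from the complement.

1, 4, 5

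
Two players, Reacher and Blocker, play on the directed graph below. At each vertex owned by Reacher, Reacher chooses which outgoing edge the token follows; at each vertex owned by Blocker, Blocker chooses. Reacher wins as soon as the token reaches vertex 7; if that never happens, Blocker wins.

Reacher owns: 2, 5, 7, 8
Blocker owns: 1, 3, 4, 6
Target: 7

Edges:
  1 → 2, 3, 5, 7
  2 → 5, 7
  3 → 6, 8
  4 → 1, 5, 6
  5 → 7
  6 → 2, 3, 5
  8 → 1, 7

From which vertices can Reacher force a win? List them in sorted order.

A0 = {7}
A1: add {2, 5, 8} — 2 (Reacher) has 2→7; 5 (Reacher) has 5→7; 8 (Reacher) has 8→7.
A2 = A1; e.g. 1 (Blocker) can still go to 3. Fixed point.
Reacher's winning region = {2, 5, 7, 8}.

2, 5, 7, 8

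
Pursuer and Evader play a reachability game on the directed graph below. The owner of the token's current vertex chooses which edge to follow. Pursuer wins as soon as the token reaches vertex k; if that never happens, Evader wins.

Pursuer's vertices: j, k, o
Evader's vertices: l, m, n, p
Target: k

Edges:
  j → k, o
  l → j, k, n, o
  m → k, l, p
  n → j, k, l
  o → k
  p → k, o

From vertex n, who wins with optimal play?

Evader

A0 = {k}
A1: add {j, o} — j (Pursuer) has j→k; o (Pursuer) has o→k.
A2: add {p} — p (Evader): all of {k, o} already in.
A3 = A2; e.g. l (Evader) can still go to n. Fixed point.
n never enters the attractor, so Evader can avoid the target forever.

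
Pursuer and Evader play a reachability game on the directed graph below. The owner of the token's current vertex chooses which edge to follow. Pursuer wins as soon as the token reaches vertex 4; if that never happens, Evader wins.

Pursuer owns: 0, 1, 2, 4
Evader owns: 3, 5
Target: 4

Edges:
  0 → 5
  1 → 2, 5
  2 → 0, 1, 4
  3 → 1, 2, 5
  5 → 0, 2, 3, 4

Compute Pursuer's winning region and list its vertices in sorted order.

A0 = {4}
A1: add {2} — 2 (Pursuer) has 2→4.
A2: add {1} — 1 (Pursuer) has 1→2.
A3 = A2; e.g. 0 (Pursuer) has no edge into A2. Fixed point.
Pursuer's winning region = {1, 2, 4}.

1, 2, 4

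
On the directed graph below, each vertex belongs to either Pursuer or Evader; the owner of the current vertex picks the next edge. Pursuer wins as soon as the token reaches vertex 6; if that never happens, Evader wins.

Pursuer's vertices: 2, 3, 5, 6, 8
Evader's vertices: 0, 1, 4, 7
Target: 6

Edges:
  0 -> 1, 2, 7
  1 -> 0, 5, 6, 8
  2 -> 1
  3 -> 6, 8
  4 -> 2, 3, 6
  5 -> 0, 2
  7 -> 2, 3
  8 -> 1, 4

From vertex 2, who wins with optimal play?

A0 = {6}
A1: add {3} — 3 (Pursuer) has 3→6.
A2 = A1; e.g. 0 (Evader) can still go to 1. Fixed point.
2 never enters the attractor, so Evader can avoid the target forever.

Evader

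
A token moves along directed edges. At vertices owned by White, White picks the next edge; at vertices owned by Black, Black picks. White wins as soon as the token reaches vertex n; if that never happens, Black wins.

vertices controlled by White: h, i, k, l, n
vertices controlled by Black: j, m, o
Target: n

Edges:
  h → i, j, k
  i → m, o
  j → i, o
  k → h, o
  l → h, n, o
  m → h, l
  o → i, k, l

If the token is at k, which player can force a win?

A0 = {n}
A1: add {l} — l (White) has l→n.
A2 = A1; e.g. h (White) has no edge into A1. Fixed point.
k never enters the attractor, so Black can avoid the target forever.

Black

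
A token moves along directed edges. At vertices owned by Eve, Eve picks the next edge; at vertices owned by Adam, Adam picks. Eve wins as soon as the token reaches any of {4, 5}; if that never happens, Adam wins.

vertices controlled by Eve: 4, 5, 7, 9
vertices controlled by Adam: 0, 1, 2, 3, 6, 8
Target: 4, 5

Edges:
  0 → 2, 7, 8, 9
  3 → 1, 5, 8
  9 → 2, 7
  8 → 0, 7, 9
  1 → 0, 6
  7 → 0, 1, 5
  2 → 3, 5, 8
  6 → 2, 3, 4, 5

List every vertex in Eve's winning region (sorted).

4, 5, 7, 9

A0 = {4, 5}
A1: add {7} — 7 (Eve) has 7→5.
A2: add {9} — 9 (Eve) has 9→7.
A3 = A2; e.g. 0 (Adam) can still go to 2. Fixed point.
Eve's winning region = {4, 5, 7, 9}.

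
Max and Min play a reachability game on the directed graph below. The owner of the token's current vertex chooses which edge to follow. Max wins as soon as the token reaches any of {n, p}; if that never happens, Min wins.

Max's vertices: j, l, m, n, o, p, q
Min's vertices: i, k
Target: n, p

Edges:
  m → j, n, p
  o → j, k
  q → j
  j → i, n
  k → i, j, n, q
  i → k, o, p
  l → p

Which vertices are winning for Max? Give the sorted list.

j, l, m, n, o, p, q

A0 = {n, p}
A1: add {j, l, m} — j (Max) has j→n; l (Max) has l→p; m (Max) has m→n.
A2: add {o, q} — o (Max) has o→j; q (Max) has q→j.
A3 = A2; e.g. i (Min) can still go to k. Fixed point.
Max's winning region = {j, l, m, n, o, p, q}.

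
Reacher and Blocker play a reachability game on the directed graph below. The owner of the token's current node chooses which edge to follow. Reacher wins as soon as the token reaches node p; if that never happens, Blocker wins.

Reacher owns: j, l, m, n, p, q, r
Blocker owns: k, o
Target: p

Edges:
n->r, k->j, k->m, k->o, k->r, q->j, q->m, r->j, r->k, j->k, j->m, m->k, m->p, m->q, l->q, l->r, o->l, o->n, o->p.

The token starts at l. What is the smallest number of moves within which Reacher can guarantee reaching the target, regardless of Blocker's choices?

3

A0 = {p}
A1: add {m} — m (Reacher) has m→p.
A2: add {j, q} — j (Reacher) has j→m; q (Reacher) has q→m.
A3: add {l, r} — l (Reacher) has l→q; r (Reacher) has r→j.
l enters the attractor at level 3, so Reacher can force the target in 3 moves from there.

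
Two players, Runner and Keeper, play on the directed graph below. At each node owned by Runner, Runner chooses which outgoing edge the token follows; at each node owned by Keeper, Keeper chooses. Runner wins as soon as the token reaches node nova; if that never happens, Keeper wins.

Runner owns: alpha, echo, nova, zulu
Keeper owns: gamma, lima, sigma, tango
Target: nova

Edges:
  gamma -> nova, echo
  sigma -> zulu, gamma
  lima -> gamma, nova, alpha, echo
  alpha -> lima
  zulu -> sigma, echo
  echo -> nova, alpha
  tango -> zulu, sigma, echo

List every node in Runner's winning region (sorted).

A0 = {nova}
A1: add {echo} — echo (Runner) has echo→nova.
A2: add {gamma, zulu} — zulu (Runner) has zulu→echo; gamma (Keeper): all of {nova, echo} already in.
A3: add {sigma} — sigma (Keeper): all of {zulu, gamma} already in.
A4: add {tango} — tango (Keeper): all of {zulu, sigma, echo} already in.
A5 = A4; e.g. alpha (Runner) has no edge into A4. Fixed point.
Runner's winning region = {echo, gamma, nova, sigma, tango, zulu}.

echo, gamma, nova, sigma, tango, zulu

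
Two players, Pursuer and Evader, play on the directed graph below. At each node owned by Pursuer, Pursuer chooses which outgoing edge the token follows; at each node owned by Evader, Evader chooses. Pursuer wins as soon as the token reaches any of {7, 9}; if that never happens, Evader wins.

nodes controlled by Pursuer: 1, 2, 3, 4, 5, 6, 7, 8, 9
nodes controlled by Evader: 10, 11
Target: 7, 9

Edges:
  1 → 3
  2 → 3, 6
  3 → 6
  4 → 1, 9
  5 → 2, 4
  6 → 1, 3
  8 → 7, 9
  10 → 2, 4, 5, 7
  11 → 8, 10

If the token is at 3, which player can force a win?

Evader

A0 = {7, 9}
A1: add {4, 8} — 4 (Pursuer) has 4→9; 8 (Pursuer) has 8→7.
A2: add {5} — 5 (Pursuer) has 5→4.
A3 = A2; e.g. 1 (Pursuer) has no edge into A2. Fixed point.
3 never enters the attractor, so Evader can avoid the target forever.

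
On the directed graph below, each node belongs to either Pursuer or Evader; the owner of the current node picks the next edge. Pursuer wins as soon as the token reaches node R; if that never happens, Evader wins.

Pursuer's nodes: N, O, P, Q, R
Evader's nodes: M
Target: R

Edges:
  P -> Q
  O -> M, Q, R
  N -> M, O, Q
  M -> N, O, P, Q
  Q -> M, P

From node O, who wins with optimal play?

Pursuer

A0 = {R}
A1: add {O} — O (Pursuer) has O→R.
O ∈ A1, so Pursuer can force the target.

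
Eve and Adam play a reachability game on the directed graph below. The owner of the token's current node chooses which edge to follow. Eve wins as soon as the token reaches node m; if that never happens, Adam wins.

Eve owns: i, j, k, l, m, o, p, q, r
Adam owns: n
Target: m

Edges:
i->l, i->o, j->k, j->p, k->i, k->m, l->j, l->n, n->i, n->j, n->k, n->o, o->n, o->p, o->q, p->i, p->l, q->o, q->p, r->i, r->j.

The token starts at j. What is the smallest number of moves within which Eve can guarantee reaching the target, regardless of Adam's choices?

2

A0 = {m}
A1: add {k} — k (Eve) has k→m.
A2: add {j} — j (Eve) has j→k.
j enters the attractor at level 2, so Eve can force the target in 2 moves from there.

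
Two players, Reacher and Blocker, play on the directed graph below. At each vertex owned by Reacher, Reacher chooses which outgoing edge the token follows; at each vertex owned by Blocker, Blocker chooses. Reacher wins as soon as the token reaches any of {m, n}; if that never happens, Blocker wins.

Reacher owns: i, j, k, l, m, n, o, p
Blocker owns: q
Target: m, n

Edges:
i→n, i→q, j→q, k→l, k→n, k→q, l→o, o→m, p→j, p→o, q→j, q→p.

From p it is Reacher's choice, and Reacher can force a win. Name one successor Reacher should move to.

o

A0 = {m, n}
A1: add {i, k, o} — i (Reacher) has i→n; k (Reacher) has k→n; o (Reacher) has o→m.
A2: add {l, p} — l (Reacher) has l→o; p (Reacher) has p→o.
A3 = A2; e.g. j (Reacher) has no edge into A2. Fixed point.
From p, successor o is in the attractor (rank 1); the other successor j is not.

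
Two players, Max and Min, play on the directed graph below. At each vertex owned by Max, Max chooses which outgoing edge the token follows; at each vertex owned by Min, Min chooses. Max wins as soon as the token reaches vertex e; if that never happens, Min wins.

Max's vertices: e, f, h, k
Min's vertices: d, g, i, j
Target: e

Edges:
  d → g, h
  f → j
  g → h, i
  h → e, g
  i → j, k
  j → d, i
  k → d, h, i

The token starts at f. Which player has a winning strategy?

Min

A0 = {e}
A1: add {h} — h (Max) has h→e.
A2: add {k} — k (Max) has k→h.
A3 = A2; e.g. d (Min) can still go to g. Fixed point.
f never enters the attractor, so Min can avoid the target forever.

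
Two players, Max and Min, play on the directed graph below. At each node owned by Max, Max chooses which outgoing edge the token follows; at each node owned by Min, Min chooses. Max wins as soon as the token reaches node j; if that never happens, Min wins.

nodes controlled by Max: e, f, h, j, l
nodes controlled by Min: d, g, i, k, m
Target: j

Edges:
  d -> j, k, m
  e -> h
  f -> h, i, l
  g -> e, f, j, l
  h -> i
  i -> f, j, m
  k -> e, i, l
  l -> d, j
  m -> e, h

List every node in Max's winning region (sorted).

A0 = {j}
A1: add {l} — l (Max) has l→j.
A2: add {f} — f (Max) has f→l.
A3 = A2; e.g. d (Min) can still go to k. Fixed point.
Max's winning region = {f, j, l}.

f, j, l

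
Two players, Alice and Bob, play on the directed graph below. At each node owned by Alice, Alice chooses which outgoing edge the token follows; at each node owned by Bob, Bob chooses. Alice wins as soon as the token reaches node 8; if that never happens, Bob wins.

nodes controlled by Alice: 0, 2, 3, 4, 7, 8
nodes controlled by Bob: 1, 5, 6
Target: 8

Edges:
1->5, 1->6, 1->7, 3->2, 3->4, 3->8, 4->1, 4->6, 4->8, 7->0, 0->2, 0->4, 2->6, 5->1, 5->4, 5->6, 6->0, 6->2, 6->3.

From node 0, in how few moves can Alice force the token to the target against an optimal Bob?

2

A0 = {8}
A1: add {3, 4} — 3 (Alice) has 3→8; 4 (Alice) has 4→8.
A2: add {0} — 0 (Alice) has 0→4.
0 enters the attractor at level 2, so Alice can force the target in 2 moves from there.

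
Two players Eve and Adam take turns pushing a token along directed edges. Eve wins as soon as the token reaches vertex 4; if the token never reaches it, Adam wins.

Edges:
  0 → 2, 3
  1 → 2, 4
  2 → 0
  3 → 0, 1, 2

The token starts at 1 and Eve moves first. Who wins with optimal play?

Track states (vertex, player-to-move).
A0 = {(4,Eve), (4,Adam)}
A1: add {(1,Eve)}.
(1,Eve) ∈ A1 ⇒ Eve forces the target.

Eve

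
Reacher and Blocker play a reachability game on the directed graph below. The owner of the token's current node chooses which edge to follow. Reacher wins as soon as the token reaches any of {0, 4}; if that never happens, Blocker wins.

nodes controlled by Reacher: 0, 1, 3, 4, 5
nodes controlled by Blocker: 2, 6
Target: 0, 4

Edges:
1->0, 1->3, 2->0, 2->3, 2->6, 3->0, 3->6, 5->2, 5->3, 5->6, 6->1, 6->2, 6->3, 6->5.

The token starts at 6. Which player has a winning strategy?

Blocker

A0 = {0, 4}
A1: add {1, 3} — 1 (Reacher) has 1→0; 3 (Reacher) has 3→0.
A2: add {5} — 5 (Reacher) has 5→3.
A3 = A2; e.g. 2 (Blocker) can still go to 6. Fixed point.
6 never enters the attractor, so Blocker can avoid the target forever.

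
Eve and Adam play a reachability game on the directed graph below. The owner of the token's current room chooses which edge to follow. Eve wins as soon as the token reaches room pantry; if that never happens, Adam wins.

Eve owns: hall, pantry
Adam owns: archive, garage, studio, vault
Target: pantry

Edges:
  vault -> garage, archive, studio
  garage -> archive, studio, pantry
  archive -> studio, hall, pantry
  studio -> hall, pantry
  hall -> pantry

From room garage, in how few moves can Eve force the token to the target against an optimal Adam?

A0 = {pantry}
A1: add {hall} — hall (Eve) has hall→pantry.
A2: add {studio} — studio (Adam): all of {hall, pantry} already in.
A3: add {archive} — archive (Adam): all of {studio, hall, pantry} already in.
A4: add {garage} — garage (Adam): all of {archive, studio, pantry} already in.
garage enters the attractor at level 4, so Eve can force the target in 4 moves from there.

4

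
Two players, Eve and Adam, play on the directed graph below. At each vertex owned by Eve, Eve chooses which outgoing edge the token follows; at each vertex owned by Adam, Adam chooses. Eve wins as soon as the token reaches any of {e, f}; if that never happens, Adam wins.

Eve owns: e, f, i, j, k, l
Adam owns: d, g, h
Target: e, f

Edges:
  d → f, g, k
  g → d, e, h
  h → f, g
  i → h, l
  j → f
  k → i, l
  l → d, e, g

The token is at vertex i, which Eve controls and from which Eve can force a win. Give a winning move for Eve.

l

A0 = {e, f}
A1: add {j, l} — j (Eve) has j→f; l (Eve) has l→e.
A2: add {i, k} — i (Eve) has i→l; k (Eve) has k→l.
A3 = A2; e.g. d (Adam) can still go to g. Fixed point.
From i, successor l is in the attractor (rank 1); the other successor h is not.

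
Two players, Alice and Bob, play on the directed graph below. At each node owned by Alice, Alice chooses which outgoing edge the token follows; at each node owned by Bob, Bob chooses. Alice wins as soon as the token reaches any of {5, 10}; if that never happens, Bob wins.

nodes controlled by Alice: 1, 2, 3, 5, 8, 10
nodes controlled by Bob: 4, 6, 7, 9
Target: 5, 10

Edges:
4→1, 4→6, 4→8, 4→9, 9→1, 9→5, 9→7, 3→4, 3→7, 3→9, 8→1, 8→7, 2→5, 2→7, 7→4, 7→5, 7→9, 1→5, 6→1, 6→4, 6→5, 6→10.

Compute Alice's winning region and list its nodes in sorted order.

A0 = {5, 10}
A1: add {1, 2} — 1 (Alice) has 1→5; 2 (Alice) has 2→5.
A2: add {8} — 8 (Alice) has 8→1.
A3 = A2; e.g. 3 (Alice) has no edge into A2. Fixed point.
Alice's winning region = {1, 2, 5, 8, 10}.

1, 2, 5, 8, 10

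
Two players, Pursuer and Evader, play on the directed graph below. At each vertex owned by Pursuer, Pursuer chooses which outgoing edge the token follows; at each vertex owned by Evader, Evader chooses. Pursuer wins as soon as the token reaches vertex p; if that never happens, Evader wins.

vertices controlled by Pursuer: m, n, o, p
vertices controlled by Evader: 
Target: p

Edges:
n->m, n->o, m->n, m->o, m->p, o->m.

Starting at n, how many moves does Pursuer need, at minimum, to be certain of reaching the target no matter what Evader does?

2

A0 = {p}
A1: add {m} — m (Pursuer) has m→p.
A2: add {n, o} — n (Pursuer) has n→m; o (Pursuer) has o→m.
A2 = all vertices. Fixed point.
n enters the attractor at level 2, so Pursuer can force the target in 2 moves from there.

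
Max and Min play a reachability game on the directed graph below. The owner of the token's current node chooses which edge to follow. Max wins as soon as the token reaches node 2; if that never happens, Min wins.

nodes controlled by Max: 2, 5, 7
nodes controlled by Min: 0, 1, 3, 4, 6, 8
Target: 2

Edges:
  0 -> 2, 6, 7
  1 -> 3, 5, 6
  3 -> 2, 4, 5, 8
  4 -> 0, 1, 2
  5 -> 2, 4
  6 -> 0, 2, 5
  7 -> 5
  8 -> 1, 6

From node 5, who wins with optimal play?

A0 = {2}
A1: add {5} — 5 (Max) has 5→2.
5 ∈ A1, so Max can force the target.

Max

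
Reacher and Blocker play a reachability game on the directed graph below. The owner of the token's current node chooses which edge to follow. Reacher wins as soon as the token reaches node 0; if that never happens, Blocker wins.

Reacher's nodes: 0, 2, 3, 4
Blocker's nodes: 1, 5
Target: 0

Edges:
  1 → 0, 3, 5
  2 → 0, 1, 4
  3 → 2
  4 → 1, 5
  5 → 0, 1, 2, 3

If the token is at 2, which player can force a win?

Reacher

A0 = {0}
A1: add {2} — 2 (Reacher) has 2→0.
2 ∈ A1, so Reacher can force the target.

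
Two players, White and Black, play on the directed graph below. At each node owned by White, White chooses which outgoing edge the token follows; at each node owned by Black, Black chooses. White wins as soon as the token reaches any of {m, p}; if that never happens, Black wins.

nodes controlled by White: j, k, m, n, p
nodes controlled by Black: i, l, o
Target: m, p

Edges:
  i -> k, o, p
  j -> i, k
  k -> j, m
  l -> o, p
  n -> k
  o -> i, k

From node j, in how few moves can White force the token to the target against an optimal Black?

2

A0 = {m, p}
A1: add {k} — k (White) has k→m.
A2: add {j, n} — j (White) has j→k; n (White) has n→k.
A3 = A2; e.g. i (Black) can still go to o. Fixed point.
j enters the attractor at level 2, so White can force the target in 2 moves from there.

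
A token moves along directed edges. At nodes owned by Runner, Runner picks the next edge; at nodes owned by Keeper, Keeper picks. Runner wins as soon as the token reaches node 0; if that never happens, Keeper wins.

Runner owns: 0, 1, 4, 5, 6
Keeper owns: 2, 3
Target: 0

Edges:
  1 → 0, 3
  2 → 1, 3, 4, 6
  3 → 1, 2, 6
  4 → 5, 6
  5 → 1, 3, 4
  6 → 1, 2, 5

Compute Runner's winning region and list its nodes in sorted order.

A0 = {0}
A1: add {1} — 1 (Runner) has 1→0.
A2: add {5, 6} — 5 (Runner) has 5→1; 6 (Runner) has 6→1.
A3: add {4} — 4 (Runner) has 4→5.
A4 = A3; e.g. 2 (Keeper) can still go to 3. Fixed point.
Runner's winning region = {0, 1, 4, 5, 6}.

0, 1, 4, 5, 6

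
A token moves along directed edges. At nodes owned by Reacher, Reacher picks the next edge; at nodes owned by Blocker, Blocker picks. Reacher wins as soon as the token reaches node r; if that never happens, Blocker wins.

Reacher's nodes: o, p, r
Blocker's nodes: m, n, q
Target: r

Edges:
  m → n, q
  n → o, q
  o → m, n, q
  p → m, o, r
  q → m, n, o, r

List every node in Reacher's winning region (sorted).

A0 = {r}
A1: add {p} — p (Reacher) has p→r.
A2 = A1; e.g. m (Blocker) can still go to n. Fixed point.
Reacher's winning region = {p, r}.

p, r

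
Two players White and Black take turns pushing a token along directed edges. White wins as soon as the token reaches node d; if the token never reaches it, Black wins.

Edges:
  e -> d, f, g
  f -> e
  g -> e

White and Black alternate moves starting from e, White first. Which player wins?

White

Track states (vertex, player-to-move).
A0 = {(d,White), (d,Black)}
A1: add {(e,White)}.
(e,White) ∈ A1 ⇒ White forces the target.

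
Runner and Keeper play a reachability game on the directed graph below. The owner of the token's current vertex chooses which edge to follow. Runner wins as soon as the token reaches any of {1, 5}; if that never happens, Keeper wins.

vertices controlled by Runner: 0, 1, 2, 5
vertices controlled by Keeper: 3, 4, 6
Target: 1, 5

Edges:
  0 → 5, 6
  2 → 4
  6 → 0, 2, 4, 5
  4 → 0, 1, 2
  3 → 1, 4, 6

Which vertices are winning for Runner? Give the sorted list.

A0 = {1, 5}
A1: add {0} — 0 (Runner) has 0→5.
A2 = A1; e.g. 2 (Runner) has no edge into A1. Fixed point.
Runner's winning region = {0, 1, 5}.

0, 1, 5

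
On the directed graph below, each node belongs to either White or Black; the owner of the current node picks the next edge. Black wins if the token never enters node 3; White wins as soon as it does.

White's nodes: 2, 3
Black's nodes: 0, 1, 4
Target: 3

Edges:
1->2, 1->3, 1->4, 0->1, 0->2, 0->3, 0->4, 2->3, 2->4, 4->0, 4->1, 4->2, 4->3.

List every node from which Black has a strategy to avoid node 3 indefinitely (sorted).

A0 = {3}
A1: add {2} — 2 (White) has 2→3.
A2 = A1; e.g. 0 (Black) can still go to 1. Fixed point.
White's attractor = {2, 3}; Black avoids the target exactly from the complement.

0, 1, 4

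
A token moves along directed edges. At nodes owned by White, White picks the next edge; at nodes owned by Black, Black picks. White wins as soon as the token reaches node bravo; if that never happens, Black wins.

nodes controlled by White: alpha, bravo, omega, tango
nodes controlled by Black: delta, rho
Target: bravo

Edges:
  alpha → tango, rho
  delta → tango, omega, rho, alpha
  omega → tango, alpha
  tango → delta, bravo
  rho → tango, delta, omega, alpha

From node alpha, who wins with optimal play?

White

A0 = {bravo}
A1: add {tango} — tango (White) has tango→bravo.
A2: add {alpha, omega} — omega (White) has omega→tango; alpha (White) has alpha→tango.
A3 = A2; e.g. delta (Black) can still go to rho. Fixed point.
alpha ∈ A2, so White can force the target.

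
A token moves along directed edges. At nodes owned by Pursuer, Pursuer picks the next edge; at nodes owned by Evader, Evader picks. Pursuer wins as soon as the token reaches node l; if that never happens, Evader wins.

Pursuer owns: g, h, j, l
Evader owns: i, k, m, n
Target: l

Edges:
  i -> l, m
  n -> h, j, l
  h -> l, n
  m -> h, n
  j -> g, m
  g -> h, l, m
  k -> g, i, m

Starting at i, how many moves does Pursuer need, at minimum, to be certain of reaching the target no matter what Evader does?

5

A0 = {l}
A1: add {g, h} — g (Pursuer) has g→l; h (Pursuer) has h→l.
A2: add {j} — j (Pursuer) has j→g.
A3: add {n} — n (Evader): all of {h, j, l} already in.
A4: add {m} — m (Evader): all of {h, n} already in.
A5: add {i} — i (Evader): all of {l, m} already in.
i enters the attractor at level 5, so Pursuer can force the target in 5 moves from there.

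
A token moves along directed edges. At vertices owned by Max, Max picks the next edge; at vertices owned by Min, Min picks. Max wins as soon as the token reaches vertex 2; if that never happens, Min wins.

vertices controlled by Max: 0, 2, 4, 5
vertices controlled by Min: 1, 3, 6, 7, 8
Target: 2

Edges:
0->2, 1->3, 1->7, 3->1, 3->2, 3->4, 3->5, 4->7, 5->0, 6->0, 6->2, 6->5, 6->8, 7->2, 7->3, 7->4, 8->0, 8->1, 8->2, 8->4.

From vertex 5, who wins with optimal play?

A0 = {2}
A1: add {0} — 0 (Max) has 0→2.
A2: add {5} — 5 (Max) has 5→0.
A3 = A2; e.g. 1 (Min) can still go to 3. Fixed point.
5 ∈ A2, so Max can force the target.

Max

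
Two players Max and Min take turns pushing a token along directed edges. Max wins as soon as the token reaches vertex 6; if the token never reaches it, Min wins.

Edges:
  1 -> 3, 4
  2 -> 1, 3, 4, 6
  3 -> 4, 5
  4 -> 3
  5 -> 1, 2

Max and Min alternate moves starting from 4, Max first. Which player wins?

Track states (vertex, player-to-move).
A0 = {(6,Max), (6,Min)}
A1: add {(2,Max)}.
A2 = A1; e.g. (1,Max) stays out. (4,Max) never enters ⇒ Min avoids the target.

Min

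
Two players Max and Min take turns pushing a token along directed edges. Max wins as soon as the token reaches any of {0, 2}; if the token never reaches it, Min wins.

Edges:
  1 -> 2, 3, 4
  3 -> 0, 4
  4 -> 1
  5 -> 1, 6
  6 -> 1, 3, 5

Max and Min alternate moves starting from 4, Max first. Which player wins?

Min

Track states (vertex, player-to-move).
A0 = {(0,Max), (0,Min), (2,Max), (2,Min)}
A1: add {(1,Max), (3,Max)}.
A2: add {(4,Min)}.
A3 = A2; e.g. (1,Min) stays out. (4,Max) never enters ⇒ Min avoids the target.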